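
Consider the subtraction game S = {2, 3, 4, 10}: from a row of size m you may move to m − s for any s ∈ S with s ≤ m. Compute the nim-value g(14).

1

Compute g(0), g(1), … for moves {2, 3, 4, 10}:
g(0) = mex{} = 0
g(1) = mex{} = 0
g(2) = mex{0} = 1
g(3) = mex{0} = 1
g(4) = mex{0,1} = 2
g(5) = mex{0,1} = 2
g(6) = mex{1,2} = 0
g(7) = mex{1,2} = 0
g(8) = mex{0,2} = 1
g(9) = mex{0,2} = 1
g(10) = mex{0,1} = 2
g(11) = mex{0,1} = 2
g(12) = mex{1,2} = 0
g(13) = mex{1,2} = 0
g(14) = mex{0,2} = 1
So g(14) = 1.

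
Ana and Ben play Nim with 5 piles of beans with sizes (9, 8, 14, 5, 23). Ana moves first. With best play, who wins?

Ana wins

Compute the nim-sum pairwise:
9 ⊕ 8 = 1
1 ⊕ 14 = 15
15 ⊕ 5 = 10
10 ⊕ 23 = 29
The nim-sum is 29 ≠ 0, so this is an N-position: the player to move can win; Ana has a winning move.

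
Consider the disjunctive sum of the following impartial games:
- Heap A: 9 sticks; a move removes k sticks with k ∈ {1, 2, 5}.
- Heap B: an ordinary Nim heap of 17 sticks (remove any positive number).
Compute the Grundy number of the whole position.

17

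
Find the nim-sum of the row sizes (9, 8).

1

Compute the nim-sum pairwise:
9 XOR 8 = 1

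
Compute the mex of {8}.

0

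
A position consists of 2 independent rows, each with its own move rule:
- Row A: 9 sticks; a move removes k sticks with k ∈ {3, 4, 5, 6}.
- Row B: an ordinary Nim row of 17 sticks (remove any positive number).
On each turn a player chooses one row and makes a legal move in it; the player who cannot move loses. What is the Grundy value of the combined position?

Grundy values for row A (subtraction set {3, 4, 5, 6}):
g(0) = mex{} = 0
g(1) = mex{} = 0
g(2) = mex{} = 0
g(3) = mex{0} = 1
g(4) = mex{0} = 1
g(5) = mex{0} = 1
g(6) = mex{0,1} = 2
g(7) = mex{0,1} = 2
g(8) = mex{0,1} = 2
g(9) = mex{1,2} = 0
So g(9) = 0.
Row B is a plain Nim row of size 17, so its Grundy value is 17.
The value of a disjunctive sum is the nim-sum of the parts.
Combined value = 0 XOR 17 = 17.

17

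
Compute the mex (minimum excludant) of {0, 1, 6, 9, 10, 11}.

2

The values 0, 1 are all present; 2 is the first non-negative integer missing from the set.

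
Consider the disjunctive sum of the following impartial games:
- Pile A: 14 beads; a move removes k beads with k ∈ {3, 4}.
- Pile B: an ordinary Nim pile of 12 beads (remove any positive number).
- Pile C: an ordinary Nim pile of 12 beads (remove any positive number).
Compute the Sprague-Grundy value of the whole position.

0

Grundy values for pile A (subtraction set {3, 4}):
k:     0  1  2  3  4  5  6  7  8  9 10 11 12 13 14
g(k):  0  0  0  1  1  1  2  0  0  0  1  1  1  2  0
So g(14) = 0.
Pile B is a plain Nim pile of size 12, so its Grundy value is 12.
Pile C is a plain Nim pile of size 12, so its Grundy value is 12.
By the Sprague-Grundy theorem, the Grundy value of a sum of independent games is the XOR of the component values.
Combined value = 0 XOR 12 XOR 12 = 0.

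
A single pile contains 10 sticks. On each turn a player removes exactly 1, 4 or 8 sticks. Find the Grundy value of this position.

Grundy values for subtraction set {1, 4, 8}:
g(0) = mex{} = 0
g(1) = mex{0} = 1
g(2) = mex{1} = 0
g(3) = mex{0} = 1
g(4) = mex{0,1} = 2
g(5) = mex{1,2} = 0
g(6) = mex{0} = 1
g(7) = mex{1} = 0
g(8) = mex{0,2} = 1
g(9) = mex{0,1} = 2
g(10) = mex{0,1,2} = 3
So g(10) = 3.

3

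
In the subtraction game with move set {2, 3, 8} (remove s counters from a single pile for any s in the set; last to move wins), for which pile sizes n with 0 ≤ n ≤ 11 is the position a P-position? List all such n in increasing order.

0, 1, 5, 6, 10, 11

Compute g(0), g(1), … for moves {2, 3, 8}:
g(0) = mex{} = 0
g(1) = mex{} = 0
g(2) = mex{0} = 1
g(3) = mex{0} = 1
g(4) = mex{0,1} = 2
g(5) = mex{1} = 0
g(6) = mex{1,2} = 0
g(7) = mex{0,2} = 1
g(8) = mex{0} = 1
g(9) = mex{0,1} = 2
g(10) = mex{1} = 0
g(11) = mex{1,2} = 0
The P-positions (g = 0) in 0..11 are 0, 1, 5, 6, 10, 11.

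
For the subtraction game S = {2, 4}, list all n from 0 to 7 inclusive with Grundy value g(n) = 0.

0, 1, 6, 7

Grundy values for subtraction set {2, 4}:
k:     0  1  2  3  4  5  6  7
g(k):  0  0  1  1  2  2  0  0
The P-positions (g = 0) in 0..7 are 0, 1, 6, 7.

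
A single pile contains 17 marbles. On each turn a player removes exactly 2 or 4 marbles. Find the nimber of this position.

Build the Grundy sequence with g(k) = mex{g(k−s) : s ∈ {2, 4}, s ≤ k}:
k:     0  1  2  3  4  5  6  7  8  9 10 11 12 13 14 15 16 17
g(k):  0  0  1  1  2  2  0  0  1  1  2  2  0  0  1  1  2  2
So g(17) = 2.

2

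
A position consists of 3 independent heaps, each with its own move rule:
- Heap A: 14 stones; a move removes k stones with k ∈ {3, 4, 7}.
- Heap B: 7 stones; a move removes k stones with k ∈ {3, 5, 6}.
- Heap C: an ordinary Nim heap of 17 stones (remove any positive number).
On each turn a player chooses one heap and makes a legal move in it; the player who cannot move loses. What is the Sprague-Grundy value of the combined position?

For heap A, compute g(0), g(1), … with moves {3, 4, 7}:
k:     0  1  2  3  4  5  6  7  8  9 10 11 12 13 14
g(k):  0  0  0  1  1  1  2  2  2  3  0  0  0  1  1
So g(14) = 1.
Grundy values for heap B (subtraction set {3, 5, 6}):
g(0) = mex{} = 0
g(1) = mex{} = 0
g(2) = mex{} = 0
g(3) = mex{0} = 1
g(4) = mex{0} = 1
g(5) = mex{0} = 1
g(6) = mex{0,1} = 2
g(7) = mex{0,1} = 2
So g(7) = 2.
Heap C is a plain Nim heap of size 17, so its Grundy value is 17.
The value of a disjunctive sum is the nim-sum of the parts.
Combined value = 1 XOR 2 XOR 17 = 18.

18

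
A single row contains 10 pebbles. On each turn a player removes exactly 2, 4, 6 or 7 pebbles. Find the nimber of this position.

0

Compute g(0), g(1), … for moves {2, 4, 6, 7}:
k:     0  1  2  3  4  5  6  7  8  9 10
g(k):  0  0  1  1  2  2  3  3  4  0  0
So g(10) = 0.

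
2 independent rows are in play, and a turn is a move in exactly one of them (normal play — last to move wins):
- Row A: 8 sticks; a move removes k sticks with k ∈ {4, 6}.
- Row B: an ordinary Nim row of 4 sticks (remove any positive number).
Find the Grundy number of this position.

6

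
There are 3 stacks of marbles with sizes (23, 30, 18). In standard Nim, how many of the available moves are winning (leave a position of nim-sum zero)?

3

Compute the nim-sum pairwise:
23 ⊕ 30 = 9
9 ⊕ 18 = 27
The overall nim-sum is X = 27. A stack of size p has a winning move iff p XOR X < p (reduce it to p XOR X).
  23: 23 XOR 27 = 12 < 23 — winning move (to 12).
  30: 30 XOR 27 = 5 < 30 — winning move (to 5).
  18: 18 XOR 27 = 9 < 18 — winning move (to 9).
That gives 3 winning moves.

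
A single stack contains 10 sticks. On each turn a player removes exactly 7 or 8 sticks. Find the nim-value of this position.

Compute g(0), g(1), … for moves {7, 8}:
g(0) = mex{} = 0
g(1) = mex{} = 0
g(2) = mex{} = 0
g(3) = mex{} = 0
g(4) = mex{} = 0
g(5) = mex{} = 0
g(6) = mex{} = 0
g(7) = mex{0} = 1
g(8) = mex{0} = 1
g(9) = mex{0} = 1
g(10) = mex{0} = 1
So g(10) = 1.

1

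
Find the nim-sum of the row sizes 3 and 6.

Nim-sum: 3 XOR 6 = 5.

5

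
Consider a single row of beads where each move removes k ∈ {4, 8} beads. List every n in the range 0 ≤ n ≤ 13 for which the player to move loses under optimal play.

0, 1, 2, 3, 12, 13

Compute g(0), g(1), … for moves {4, 8}:
k:     0  1  2  3  4  5  6  7  8  9 10 11 12 13
g(k):  0  0  0  0  1  1  1  1  2  2  2  2  0  0
The P-positions (g = 0) in 0..13 are 0, 1, 2, 3, 12, 13.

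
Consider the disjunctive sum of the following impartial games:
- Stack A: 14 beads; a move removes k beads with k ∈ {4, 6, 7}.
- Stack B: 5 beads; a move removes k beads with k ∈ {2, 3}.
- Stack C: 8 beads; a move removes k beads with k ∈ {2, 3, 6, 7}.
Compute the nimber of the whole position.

Grundy values for stack A (subtraction set {4, 6, 7}):
k:     0  1  2  3  4  5  6  7  8  9 10 11 12 13 14
g(k):  0  0  0  0  1  1  1  1  2  2  2  0  0  0  0
So g(14) = 0.
For stack B, compute g(0), g(1), … with moves {2, 3}:
g(0) = mex{} = 0
g(1) = mex{} = 0
g(2) = mex{0} = 1
g(3) = mex{0} = 1
g(4) = mex{0,1} = 2
g(5) = mex{1} = 0
So g(5) = 0.
Build the Grundy sequence for stack C with g(k) = mex{g(k−s) : s ∈ {2, 3, 6, 7}, s ≤ k}:
k:     0  1  2  3  4  5  6  7  8
g(k):  0  0  1  1  2  0  3  1  2
So g(8) = 2.
By the Sprague-Grundy theorem, the Grundy value of a sum of independent games is the XOR of the component values.
Combined value = 0 ⊕ 0 ⊕ 2 = 2.

2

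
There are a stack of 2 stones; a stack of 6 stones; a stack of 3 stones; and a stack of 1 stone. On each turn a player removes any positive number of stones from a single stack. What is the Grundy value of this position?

6

Compute the nim-sum pairwise:
2 ⊕ 6 = 4
4 ⊕ 3 = 7
7 ⊕ 1 = 6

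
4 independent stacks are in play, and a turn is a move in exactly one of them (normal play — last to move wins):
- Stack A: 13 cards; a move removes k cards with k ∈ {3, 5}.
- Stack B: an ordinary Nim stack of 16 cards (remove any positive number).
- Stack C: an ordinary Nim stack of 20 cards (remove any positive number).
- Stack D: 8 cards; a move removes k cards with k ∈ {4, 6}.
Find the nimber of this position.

7

Build the Grundy sequence for stack A with g(k) = mex{g(k−s) : s ∈ {3, 5}, s ≤ k}:
k:     0  1  2  3  4  5  6  7  8  9 10 11 12 13
g(k):  0  0  0  1  1  1  2  2  0  0  0  1  1  1
So g(13) = 1.
Stack B is a plain Nim stack of size 16, so its Grundy value is 16.
Stack C is a plain Nim stack of size 20, so its Grundy value is 20.
Build the Grundy sequence for stack D with g(k) = mex{g(k−s) : s ∈ {4, 6}, s ≤ k}:
g(0) = mex{} = 0
g(1) = mex{} = 0
g(2) = mex{} = 0
g(3) = mex{} = 0
g(4) = mex{0} = 1
g(5) = mex{0} = 1
g(6) = mex{0} = 1
g(7) = mex{0} = 1
g(8) = mex{0,1} = 2
So g(8) = 2.
By the Sprague-Grundy theorem, the Grundy value of a sum of independent games is the XOR of the component values.
Combined value = 1 ⊕ 16 ⊕ 20 ⊕ 2 = 7.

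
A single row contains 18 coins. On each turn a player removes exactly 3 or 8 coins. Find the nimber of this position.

Build the Grundy sequence with g(k) = mex{g(k−s) : s ∈ {3, 8}, s ≤ k}:
k:     0  1  2  3  4  5  6  7  8  9 10 11 12 13 14 15 16 17 18
g(k):  0  0  0  1  1  1  0  0  2  1  1  0  0  0  1  1  1  0  0
So g(18) = 0.

0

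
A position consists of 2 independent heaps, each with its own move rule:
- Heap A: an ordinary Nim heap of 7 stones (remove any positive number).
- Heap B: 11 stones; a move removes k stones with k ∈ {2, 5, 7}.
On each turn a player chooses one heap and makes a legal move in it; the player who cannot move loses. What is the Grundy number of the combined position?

Heap A is a plain Nim heap of size 7, so its Grundy value is 7.
Grundy values for heap B (subtraction set {2, 5, 7}):
k:     0  1  2  3  4  5  6  7  8  9 10 11
g(k):  0  0  1  1  0  2  1  3  2  2  0  3
So g(11) = 3.
By the Sprague-Grundy theorem, the Grundy value of a sum of independent games is the XOR of the component values.
Combined value = 7 XOR 3 = 4.

4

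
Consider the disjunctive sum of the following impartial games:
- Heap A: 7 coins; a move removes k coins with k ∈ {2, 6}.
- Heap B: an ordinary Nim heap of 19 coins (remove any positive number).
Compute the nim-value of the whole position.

18

Build the Grundy sequence for heap A with g(k) = mex{g(k−s) : s ∈ {2, 6}, s ≤ k}:
k:     0  1  2  3  4  5  6  7
g(k):  0  0  1  1  0  0  1  1
So g(7) = 1.
Heap B is a plain Nim heap of size 19, so its Grundy value is 19.
The value of a disjunctive sum is the nim-sum of the parts.
Combined value = 1 ⊕ 19 = 18.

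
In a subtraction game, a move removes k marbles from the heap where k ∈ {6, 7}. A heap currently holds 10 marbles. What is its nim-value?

Grundy values for subtraction set {6, 7}:
g(0) = mex{} = 0
g(1) = mex{} = 0
g(2) = mex{} = 0
g(3) = mex{} = 0
g(4) = mex{} = 0
g(5) = mex{} = 0
g(6) = mex{0} = 1
g(7) = mex{0} = 1
g(8) = mex{0} = 1
g(9) = mex{0} = 1
g(10) = mex{0} = 1
So g(10) = 1.

1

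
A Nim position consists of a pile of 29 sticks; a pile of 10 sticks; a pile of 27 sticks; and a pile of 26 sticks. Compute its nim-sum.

22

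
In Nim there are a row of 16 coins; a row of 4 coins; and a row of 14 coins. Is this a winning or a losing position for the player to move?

Nim-sum: 16 ^ 4 ^ 14 = 26.
The nim-sum is 26 ≠ 0, so this is an N-position: the player to move can win.

Winning position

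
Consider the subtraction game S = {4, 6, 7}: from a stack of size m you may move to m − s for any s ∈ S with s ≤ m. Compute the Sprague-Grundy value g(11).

0

Build the Grundy sequence with g(k) = mex{g(k−s) : s ∈ {4, 6, 7}, s ≤ k}:
k:     0  1  2  3  4  5  6  7  8  9 10 11
g(k):  0  0  0  0  1  1  1  1  2  2  2  0
So g(11) = 0.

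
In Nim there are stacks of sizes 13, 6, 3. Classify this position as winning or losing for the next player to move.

Winning position

Compute the nim-sum pairwise:
13 XOR 6 = 11
11 XOR 3 = 8
The nim-sum is 8 ≠ 0, so this is an N-position: the player to move can win.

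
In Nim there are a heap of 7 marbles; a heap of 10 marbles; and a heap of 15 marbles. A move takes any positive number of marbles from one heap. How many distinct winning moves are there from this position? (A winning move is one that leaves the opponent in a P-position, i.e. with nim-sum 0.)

3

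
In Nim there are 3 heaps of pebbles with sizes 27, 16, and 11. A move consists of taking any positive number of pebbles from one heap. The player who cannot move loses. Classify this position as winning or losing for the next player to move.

Compute the nim-sum pairwise:
27 ^ 16 = 11
11 ^ 11 = 0
The nim-sum is 0, so this is a P-position: the player to move is in a losing position under optimal play.

Losing position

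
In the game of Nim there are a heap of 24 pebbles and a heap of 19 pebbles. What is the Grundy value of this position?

In binary:
  11000  (24)
  10011  (19)
  -----
  01011  (11)

11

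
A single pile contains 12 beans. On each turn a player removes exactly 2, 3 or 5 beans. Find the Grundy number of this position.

2

Build the Grundy sequence with g(k) = mex{g(k−s) : s ∈ {2, 3, 5}, s ≤ k}:
g(0) = mex{} = 0
g(1) = mex{} = 0
g(2) = mex{0} = 1
g(3) = mex{0} = 1
g(4) = mex{0,1} = 2
g(5) = mex{0,1} = 2
g(6) = mex{0,1,2} = 3
g(7) = mex{1,2} = 0
g(8) = mex{1,2,3} = 0
g(9) = mex{0,2,3} = 1
g(10) = mex{0,2} = 1
g(11) = mex{0,1,3} = 2
g(12) = mex{0,1} = 2
So g(12) = 2.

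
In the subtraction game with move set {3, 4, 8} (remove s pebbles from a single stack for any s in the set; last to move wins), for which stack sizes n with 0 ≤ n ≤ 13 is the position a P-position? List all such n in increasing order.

0, 1, 2, 7, 12, 13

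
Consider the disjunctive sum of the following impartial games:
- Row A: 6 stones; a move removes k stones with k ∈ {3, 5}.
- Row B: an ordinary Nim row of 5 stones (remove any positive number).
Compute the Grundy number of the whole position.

Build the Grundy sequence for row A with g(k) = mex{g(k−s) : s ∈ {3, 5}, s ≤ k}:
g(0) = mex{} = 0
g(1) = mex{} = 0
g(2) = mex{} = 0
g(3) = mex{0} = 1
g(4) = mex{0} = 1
g(5) = mex{0} = 1
g(6) = mex{0,1} = 2
So g(6) = 2.
Row B is a plain Nim row of size 5, so its Grundy value is 5.
By the Sprague-Grundy theorem, the Grundy value of a sum of independent games is the XOR of the component values.
Combined value = 2 ⊕ 5 = 7.

7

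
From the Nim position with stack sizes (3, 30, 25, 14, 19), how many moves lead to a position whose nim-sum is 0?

3

Write each in binary and XOR column by column:
  00011  (3)
  11110  (30)
  11001  (25)
  01110  (14)
  10011  (19)
  -----
  11001  (25)
The overall nim-sum is X = 25. A stack of size p has a winning move iff p XOR X < p (reduce it to p XOR X).
  3: 3 XOR 25 = 26 ≥ 3 — no move.
  30: 30 XOR 25 = 7 < 30 — winning move (to 7).
  25: 25 XOR 25 = 0 < 25 — winning move (to 0).
  14: 14 XOR 25 = 23 ≥ 14 — no move.
  19: 19 XOR 25 = 10 < 19 — winning move (to 10).
That gives 3 winning moves.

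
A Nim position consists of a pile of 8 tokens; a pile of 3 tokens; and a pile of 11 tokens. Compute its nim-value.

0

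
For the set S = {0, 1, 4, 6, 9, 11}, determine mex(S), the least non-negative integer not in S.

The values 0, 1 are all present; 2 is the first non-negative integer missing from the set.

2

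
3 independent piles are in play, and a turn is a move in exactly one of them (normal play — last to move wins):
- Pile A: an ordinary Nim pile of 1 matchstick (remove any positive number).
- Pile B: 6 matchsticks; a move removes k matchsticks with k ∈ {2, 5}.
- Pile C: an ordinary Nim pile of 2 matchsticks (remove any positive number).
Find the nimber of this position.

Pile A is a plain Nim pile of size 1, so its Grundy value is 1.
For pile B, compute g(0), g(1), … with moves {2, 5}:
g(0) = mex{} = 0
g(1) = mex{} = 0
g(2) = mex{0} = 1
g(3) = mex{0} = 1
g(4) = mex{1} = 0
g(5) = mex{0,1} = 2
g(6) = mex{0} = 1
So g(6) = 1.
Pile C is a plain Nim pile of size 2, so its Grundy value is 2.
The value of a disjunctive sum is the nim-sum of the parts.
Combined value = 1 XOR 1 XOR 2 = 2.

2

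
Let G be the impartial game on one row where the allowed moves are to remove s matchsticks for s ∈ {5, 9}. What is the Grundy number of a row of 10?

Compute g(0), g(1), … for moves {5, 9}:
k:     0  1  2  3  4  5  6  7  8  9 10
g(k):  0  0  0  0  0  1  1  1  1  1  2
So g(10) = 2.

2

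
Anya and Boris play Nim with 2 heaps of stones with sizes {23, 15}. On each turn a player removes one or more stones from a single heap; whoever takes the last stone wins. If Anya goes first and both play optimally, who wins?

Nim-sum: 23 XOR 15 = 24.
The nim-sum is 24 ≠ 0, so this is an N-position: the player to move can win; Anya has a winning move.

Anya wins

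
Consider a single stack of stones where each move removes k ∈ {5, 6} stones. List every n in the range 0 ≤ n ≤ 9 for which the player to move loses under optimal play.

Build the Grundy sequence with g(k) = mex{g(k−s) : s ∈ {5, 6}, s ≤ k}:
k:     0  1  2  3  4  5  6  7  8  9
g(k):  0  0  0  0  0  1  1  1  1  1
The P-positions (g = 0) in 0..9 are 0, 1, 2, 3, 4.

0, 1, 2, 3, 4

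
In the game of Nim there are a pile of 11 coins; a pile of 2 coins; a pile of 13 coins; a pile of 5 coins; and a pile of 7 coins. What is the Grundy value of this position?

6

Compute the nim-sum pairwise:
11 ⊕ 2 = 9
9 ⊕ 13 = 4
4 ⊕ 5 = 1
1 ⊕ 7 = 6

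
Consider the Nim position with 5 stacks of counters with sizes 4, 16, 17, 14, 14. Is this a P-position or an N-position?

Compute the nim-sum pairwise:
4 XOR 16 = 20
20 XOR 17 = 5
5 XOR 14 = 11
11 XOR 14 = 5
The nim-sum is 5 ≠ 0, so this is an N-position: the player to move can win.

N-position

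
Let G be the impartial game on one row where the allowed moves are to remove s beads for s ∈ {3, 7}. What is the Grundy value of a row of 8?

2

Grundy values for subtraction set {3, 7}:
k:     0  1  2  3  4  5  6  7  8
g(k):  0  0  0  1  1  1  0  2  2
So g(8) = 2.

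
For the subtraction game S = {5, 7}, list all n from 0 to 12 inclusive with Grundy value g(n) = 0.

0, 1, 2, 3, 4, 12

Grundy values for subtraction set {5, 7}:
g(0) = mex{} = 0
g(1) = mex{} = 0
g(2) = mex{} = 0
g(3) = mex{} = 0
g(4) = mex{} = 0
g(5) = mex{0} = 1
g(6) = mex{0} = 1
g(7) = mex{0} = 1
g(8) = mex{0} = 1
g(9) = mex{0} = 1
g(10) = mex{0,1} = 2
g(11) = mex{0,1} = 2
g(12) = mex{1} = 0
The P-positions (g = 0) in 0..12 are 0, 1, 2, 3, 4, 12.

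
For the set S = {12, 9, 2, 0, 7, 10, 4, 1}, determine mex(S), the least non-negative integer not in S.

The values 0, 1, 2 are all present; 3 is the first non-negative integer missing from the set.

3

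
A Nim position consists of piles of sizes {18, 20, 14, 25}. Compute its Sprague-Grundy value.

17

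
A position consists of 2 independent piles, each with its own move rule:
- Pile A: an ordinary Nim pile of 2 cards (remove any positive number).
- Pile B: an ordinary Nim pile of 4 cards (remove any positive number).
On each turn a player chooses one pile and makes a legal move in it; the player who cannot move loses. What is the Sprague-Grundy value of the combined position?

6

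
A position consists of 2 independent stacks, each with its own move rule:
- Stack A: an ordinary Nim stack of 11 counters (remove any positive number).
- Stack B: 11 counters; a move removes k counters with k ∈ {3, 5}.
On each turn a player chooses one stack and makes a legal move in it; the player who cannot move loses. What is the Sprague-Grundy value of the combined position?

Stack A is a plain Nim stack of size 11, so its Grundy value is 11.
Build the Grundy sequence for stack B with g(k) = mex{g(k−s) : s ∈ {3, 5}, s ≤ k}:
g(0) = mex{} = 0
g(1) = mex{} = 0
g(2) = mex{} = 0
g(3) = mex{0} = 1
g(4) = mex{0} = 1
g(5) = mex{0} = 1
g(6) = mex{0,1} = 2
g(7) = mex{0,1} = 2
g(8) = mex{1} = 0
g(9) = mex{1,2} = 0
g(10) = mex{1,2} = 0
g(11) = mex{0,2} = 1
So g(11) = 1.
The value of a disjunctive sum is the nim-sum of the parts.
Combined value = 11 ⊕ 1 = 10.

10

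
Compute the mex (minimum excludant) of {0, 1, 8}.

2

The values 0, 1 are all present; 2 is the first non-negative integer missing from the set.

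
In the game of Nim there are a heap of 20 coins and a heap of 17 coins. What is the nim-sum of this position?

5

Compute the nim-sum pairwise:
20 ⊕ 17 = 5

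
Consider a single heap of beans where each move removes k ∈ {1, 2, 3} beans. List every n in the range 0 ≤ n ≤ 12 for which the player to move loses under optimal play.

0, 4, 8, 12

Compute g(0), g(1), … for moves {1, 2, 3}:
k:     0  1  2  3  4  5  6  7  8  9 10 11 12
g(k):  0  1  2  3  0  1  2  3  0  1  2  3  0
The P-positions (g = 0) in 0..12 are 0, 4, 8, 12.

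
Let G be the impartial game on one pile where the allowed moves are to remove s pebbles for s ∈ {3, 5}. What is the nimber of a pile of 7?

2

Grundy values for subtraction set {3, 5}:
g(0) = mex{} = 0
g(1) = mex{} = 0
g(2) = mex{} = 0
g(3) = mex{0} = 1
g(4) = mex{0} = 1
g(5) = mex{0} = 1
g(6) = mex{0,1} = 2
g(7) = mex{0,1} = 2
So g(7) = 2.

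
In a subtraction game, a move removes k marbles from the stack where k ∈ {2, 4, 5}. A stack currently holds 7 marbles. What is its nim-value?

0

Compute g(0), g(1), … for moves {2, 4, 5}:
g(0) = mex{} = 0
g(1) = mex{} = 0
g(2) = mex{0} = 1
g(3) = mex{0} = 1
g(4) = mex{0,1} = 2
g(5) = mex{0,1} = 2
g(6) = mex{0,1,2} = 3
g(7) = mex{1,2} = 0
So g(7) = 0.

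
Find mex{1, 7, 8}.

0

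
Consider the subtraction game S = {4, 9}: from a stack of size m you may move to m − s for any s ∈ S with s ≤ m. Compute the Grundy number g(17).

1

Build the Grundy sequence with g(k) = mex{g(k−s) : s ∈ {4, 9}, s ≤ k}:
k:     0  1  2  3  4  5  6  7  8  9 10 11 12 13 14 15 16 17
g(k):  0  0  0  0  1  1  1  1  0  2  2  2  1  0  0  0  0  1
So g(17) = 1.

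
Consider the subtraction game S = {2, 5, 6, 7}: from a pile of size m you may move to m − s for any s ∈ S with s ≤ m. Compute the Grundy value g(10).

Build the Grundy sequence with g(k) = mex{g(k−s) : s ∈ {2, 5, 6, 7}, s ≤ k}:
g(0) = mex{} = 0
g(1) = mex{} = 0
g(2) = mex{0} = 1
g(3) = mex{0} = 1
g(4) = mex{1} = 0
g(5) = mex{0,1} = 2
g(6) = mex{0} = 1
g(7) = mex{0,1,2} = 3
g(8) = mex{0,1} = 2
g(9) = mex{0,1,3} = 2
g(10) = mex{0,1,2} = 3
So g(10) = 3.

3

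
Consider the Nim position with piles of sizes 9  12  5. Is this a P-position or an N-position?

P-position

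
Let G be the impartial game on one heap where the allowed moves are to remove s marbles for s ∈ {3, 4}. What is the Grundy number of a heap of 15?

0

Build the Grundy sequence with g(k) = mex{g(k−s) : s ∈ {3, 4}, s ≤ k}:
k:     0  1  2  3  4  5  6  7  8  9 10 11 12 13 14 15
g(k):  0  0  0  1  1  1  2  0  0  0  1  1  1  2  0  0
So g(15) = 0.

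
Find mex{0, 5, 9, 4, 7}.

1

0 is in the set but 1 is not, so the mex is 1.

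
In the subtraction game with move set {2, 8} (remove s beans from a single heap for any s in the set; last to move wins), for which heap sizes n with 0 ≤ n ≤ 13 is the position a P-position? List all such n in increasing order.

0, 1, 4, 5, 10, 11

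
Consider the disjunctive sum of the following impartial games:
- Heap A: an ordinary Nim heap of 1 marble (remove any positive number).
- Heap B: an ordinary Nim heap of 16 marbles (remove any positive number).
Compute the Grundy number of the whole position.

Heap A is a plain Nim heap of size 1, so its Grundy value is 1.
Heap B is a plain Nim heap of size 16, so its Grundy value is 16.
The value of a disjunctive sum is the nim-sum of the parts.
Combined value = 1 ⊕ 16 = 17.

17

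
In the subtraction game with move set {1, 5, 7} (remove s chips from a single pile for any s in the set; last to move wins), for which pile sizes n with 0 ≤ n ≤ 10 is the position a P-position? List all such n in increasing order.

0, 2, 4, 6, 8, 10

Grundy values for subtraction set {1, 5, 7}:
k:     0  1  2  3  4  5  6  7  8  9 10
g(k):  0  1  0  1  0  1  0  1  0  1  0
The P-positions (g = 0) in 0..10 are 0, 2, 4, 6, 8, 10.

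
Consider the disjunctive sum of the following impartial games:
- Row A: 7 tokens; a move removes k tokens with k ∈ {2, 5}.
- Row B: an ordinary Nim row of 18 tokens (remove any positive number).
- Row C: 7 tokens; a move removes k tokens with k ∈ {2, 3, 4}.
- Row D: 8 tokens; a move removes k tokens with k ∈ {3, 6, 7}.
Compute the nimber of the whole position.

For row A, compute g(0), g(1), … with moves {2, 5}:
k:     0  1  2  3  4  5  6  7
g(k):  0  0  1  1  0  2  1  0
So g(7) = 0.
Row B is a plain Nim row of size 18, so its Grundy value is 18.
For row C, compute g(0), g(1), … with moves {2, 3, 4}:
k:     0  1  2  3  4  5  6  7
g(k):  0  0  1  1  2  2  0  0
So g(7) = 0.
For row D, compute g(0), g(1), … with moves {3, 6, 7}:
g(0) = mex{} = 0
g(1) = mex{} = 0
g(2) = mex{} = 0
g(3) = mex{0} = 1
g(4) = mex{0} = 1
g(5) = mex{0} = 1
g(6) = mex{0,1} = 2
g(7) = mex{0,1} = 2
g(8) = mex{0,1} = 2
So g(8) = 2.
The value of a disjunctive sum is the nim-sum of the parts.
Combined value = 0 ⊕ 18 ⊕ 0 ⊕ 2 = 16.

16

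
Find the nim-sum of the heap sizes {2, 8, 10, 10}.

10

Compute the nim-sum pairwise:
2 XOR 8 = 10
10 XOR 10 = 0
0 XOR 10 = 10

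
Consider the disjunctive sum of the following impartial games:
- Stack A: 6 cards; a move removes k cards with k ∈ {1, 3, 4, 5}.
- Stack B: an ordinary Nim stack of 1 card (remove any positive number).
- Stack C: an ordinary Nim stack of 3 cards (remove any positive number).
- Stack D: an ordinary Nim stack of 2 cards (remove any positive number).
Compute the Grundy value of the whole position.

Grundy values for stack A (subtraction set {1, 3, 4, 5}):
k:     0  1  2  3  4  5  6
g(k):  0  1  0  1  2  3  2
So g(6) = 2.
Stack B is a plain Nim stack of size 1, so its Grundy value is 1.
Stack C is a plain Nim stack of size 3, so its Grundy value is 3.
Stack D is a plain Nim stack of size 2, so its Grundy value is 2.
The value of a disjunctive sum is the nim-sum of the parts.
Combined value = 2 XOR 1 XOR 3 XOR 2 = 2.

2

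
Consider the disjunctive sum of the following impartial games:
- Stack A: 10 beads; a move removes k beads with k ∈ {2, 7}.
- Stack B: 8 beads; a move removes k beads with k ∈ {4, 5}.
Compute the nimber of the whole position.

Build the Grundy sequence for stack A with g(k) = mex{g(k−s) : s ∈ {2, 7}, s ≤ k}:
k:     0  1  2  3  4  5  6  7  8  9 10
g(k):  0  0  1  1  0  0  1  1  2  0  0
So g(10) = 0.
For stack B, compute g(0), g(1), … with moves {4, 5}:
k:     0  1  2  3  4  5  6  7  8
g(k):  0  0  0  0  1  1  1  1  2
So g(8) = 2.
By the Sprague-Grundy theorem, the Grundy value of a sum of independent games is the XOR of the component values.
Combined value = 0 ⊕ 2 = 2.

2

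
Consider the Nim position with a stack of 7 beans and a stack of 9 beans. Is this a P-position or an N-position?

Nim-sum: 7 ^ 9 = 14.
The nim-sum is 14 ≠ 0, so this is an N-position: the player to move can win.

N-position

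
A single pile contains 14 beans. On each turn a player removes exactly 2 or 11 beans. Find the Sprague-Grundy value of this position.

Grundy values for subtraction set {2, 11}:
k:     0  1  2  3  4  5  6  7  8  9 10 11 12 13 14
g(k):  0  0  1  1  0  0  1  1  0  0  1  1  2  0  0
So g(14) = 0.

0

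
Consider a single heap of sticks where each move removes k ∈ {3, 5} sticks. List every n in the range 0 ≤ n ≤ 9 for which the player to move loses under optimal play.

Grundy values for subtraction set {3, 5}:
g(0) = mex{} = 0
g(1) = mex{} = 0
g(2) = mex{} = 0
g(3) = mex{0} = 1
g(4) = mex{0} = 1
g(5) = mex{0} = 1
g(6) = mex{0,1} = 2
g(7) = mex{0,1} = 2
g(8) = mex{1} = 0
g(9) = mex{1,2} = 0
The P-positions (g = 0) in 0..9 are 0, 1, 2, 8, 9.

0, 1, 2, 8, 9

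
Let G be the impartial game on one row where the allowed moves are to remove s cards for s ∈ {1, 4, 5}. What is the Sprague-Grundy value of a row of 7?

Compute g(0), g(1), … for moves {1, 4, 5}:
g(0) = mex{} = 0
g(1) = mex{0} = 1
g(2) = mex{1} = 0
g(3) = mex{0} = 1
g(4) = mex{0,1} = 2
g(5) = mex{0,1,2} = 3
g(6) = mex{0,1,3} = 2
g(7) = mex{0,1,2} = 3
So g(7) = 3.

3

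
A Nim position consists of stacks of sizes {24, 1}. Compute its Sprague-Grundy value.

Compute the nim-sum pairwise:
24 ^ 1 = 25

25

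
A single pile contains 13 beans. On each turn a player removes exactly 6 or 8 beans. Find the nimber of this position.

2

Grundy values for subtraction set {6, 8}:
k:     0  1  2  3  4  5  6  7  8  9 10 11 12 13
g(k):  0  0  0  0  0  0  1  1  1  1  1  1  2  2
So g(13) = 2.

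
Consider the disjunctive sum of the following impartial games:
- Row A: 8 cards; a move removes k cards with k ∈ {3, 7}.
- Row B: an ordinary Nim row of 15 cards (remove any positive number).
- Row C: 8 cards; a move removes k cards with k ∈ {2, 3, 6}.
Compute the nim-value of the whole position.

15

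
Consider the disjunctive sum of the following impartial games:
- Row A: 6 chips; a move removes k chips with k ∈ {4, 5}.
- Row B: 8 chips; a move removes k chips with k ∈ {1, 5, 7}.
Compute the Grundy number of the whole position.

Build the Grundy sequence for row A with g(k) = mex{g(k−s) : s ∈ {4, 5}, s ≤ k}:
k:     0  1  2  3  4  5  6
g(k):  0  0  0  0  1  1  1
So g(6) = 1.
For row B, compute g(0), g(1), … with moves {1, 5, 7}:
k:     0  1  2  3  4  5  6  7  8
g(k):  0  1  0  1  0  1  0  1  0
So g(8) = 0.
The value of a disjunctive sum is the nim-sum of the parts.
Combined value = 1 ⊕ 0 = 1.

1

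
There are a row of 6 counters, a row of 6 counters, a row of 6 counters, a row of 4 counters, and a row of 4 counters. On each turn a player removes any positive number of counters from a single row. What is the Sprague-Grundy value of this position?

6

Compute the nim-sum pairwise:
6 ^ 6 = 0
0 ^ 6 = 6
6 ^ 4 = 2
2 ^ 4 = 6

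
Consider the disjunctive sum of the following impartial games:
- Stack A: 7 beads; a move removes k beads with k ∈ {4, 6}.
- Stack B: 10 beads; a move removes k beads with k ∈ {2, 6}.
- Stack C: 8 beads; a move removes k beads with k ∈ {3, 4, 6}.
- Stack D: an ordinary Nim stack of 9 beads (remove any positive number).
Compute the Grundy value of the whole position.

11

For stack A, compute g(0), g(1), … with moves {4, 6}:
k:     0  1  2  3  4  5  6  7
g(k):  0  0  0  0  1  1  1  1
So g(7) = 1.
For stack B, compute g(0), g(1), … with moves {2, 6}:
g(0) = mex{} = 0
g(1) = mex{} = 0
g(2) = mex{0} = 1
g(3) = mex{0} = 1
g(4) = mex{1} = 0
g(5) = mex{1} = 0
g(6) = mex{0} = 1
g(7) = mex{0} = 1
g(8) = mex{1} = 0
g(9) = mex{1} = 0
g(10) = mex{0} = 1
So g(10) = 1.
For stack C, compute g(0), g(1), … with moves {3, 4, 6}:
g(0) = mex{} = 0
g(1) = mex{} = 0
g(2) = mex{} = 0
g(3) = mex{0} = 1
g(4) = mex{0} = 1
g(5) = mex{0} = 1
g(6) = mex{0,1} = 2
g(7) = mex{0,1} = 2
g(8) = mex{0,1} = 2
So g(8) = 2.
Stack D is a plain Nim stack of size 9, so its Grundy value is 9.
The value of a disjunctive sum is the nim-sum of the parts.
Combined value = 1 XOR 1 XOR 2 XOR 9 = 11.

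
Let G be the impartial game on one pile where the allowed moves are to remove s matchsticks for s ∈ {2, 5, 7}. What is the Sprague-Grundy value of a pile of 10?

0

Build the Grundy sequence with g(k) = mex{g(k−s) : s ∈ {2, 5, 7}, s ≤ k}:
k:     0  1  2  3  4  5  6  7  8  9 10
g(k):  0  0  1  1  0  2  1  3  2  2  0
So g(10) = 0.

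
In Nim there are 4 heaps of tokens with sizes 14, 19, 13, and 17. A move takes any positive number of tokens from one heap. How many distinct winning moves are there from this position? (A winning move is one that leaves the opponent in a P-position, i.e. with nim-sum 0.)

3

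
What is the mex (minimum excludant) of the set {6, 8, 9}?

0

0 is not in the set, so the mex is 0.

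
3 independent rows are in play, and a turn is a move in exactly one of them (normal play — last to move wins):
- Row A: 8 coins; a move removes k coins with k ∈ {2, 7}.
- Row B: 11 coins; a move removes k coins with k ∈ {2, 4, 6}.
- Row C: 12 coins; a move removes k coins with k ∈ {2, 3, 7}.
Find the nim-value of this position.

2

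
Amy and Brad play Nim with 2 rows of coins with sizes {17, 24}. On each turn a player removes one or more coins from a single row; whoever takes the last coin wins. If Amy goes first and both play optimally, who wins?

Nim-sum: 17 ⊕ 24 = 9.
The nim-sum is 9 ≠ 0, so this is an N-position: the player to move can win; Amy has a winning move.

Amy wins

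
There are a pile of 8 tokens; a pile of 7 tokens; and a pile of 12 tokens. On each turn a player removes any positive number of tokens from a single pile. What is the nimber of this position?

3

Write each in binary and XOR column by column:
  1000  (8)
  0111  (7)
  1100  (12)
  ----
  0011  (3)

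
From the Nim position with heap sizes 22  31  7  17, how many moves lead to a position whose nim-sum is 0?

Nim-sum: 22 ⊕ 31 ⊕ 7 ⊕ 17 = 31.
The overall nim-sum is X = 31. A heap of size p has a winning move iff p XOR X < p (reduce it to p XOR X).
  22: 22 XOR 31 = 9 < 22 — winning move (to 9).
  31: 31 XOR 31 = 0 < 31 — winning move (to 0).
  7: 7 XOR 31 = 24 ≥ 7 — no move.
  17: 17 XOR 31 = 14 < 17 — winning move (to 14).
That gives 3 winning moves.

3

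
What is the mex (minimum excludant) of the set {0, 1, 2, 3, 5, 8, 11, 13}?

The values 0, 1, 2, 3 are all present; 4 is the first non-negative integer missing from the set.

4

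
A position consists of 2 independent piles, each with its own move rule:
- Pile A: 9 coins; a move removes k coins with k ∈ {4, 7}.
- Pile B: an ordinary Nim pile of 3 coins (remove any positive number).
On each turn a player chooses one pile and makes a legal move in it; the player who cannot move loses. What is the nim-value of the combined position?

1

For pile A, compute g(0), g(1), … with moves {4, 7}:
k:     0  1  2  3  4  5  6  7  8  9
g(k):  0  0  0  0  1  1  1  1  2  2
So g(9) = 2.
Pile B is a plain Nim pile of size 3, so its Grundy value is 3.
The value of a disjunctive sum is the nim-sum of the parts.
Combined value = 2 XOR 3 = 1.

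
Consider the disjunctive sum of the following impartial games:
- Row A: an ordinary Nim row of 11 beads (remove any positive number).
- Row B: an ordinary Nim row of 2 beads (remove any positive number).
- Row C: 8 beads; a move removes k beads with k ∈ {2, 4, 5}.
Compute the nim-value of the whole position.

9

Row A is a plain Nim row of size 11, so its Grundy value is 11.
Row B is a plain Nim row of size 2, so its Grundy value is 2.
Build the Grundy sequence for row C with g(k) = mex{g(k−s) : s ∈ {2, 4, 5}, s ≤ k}:
k:     0  1  2  3  4  5  6  7  8
g(k):  0  0  1  1  2  2  3  0  0
So g(8) = 0.
By the Sprague-Grundy theorem, the Grundy value of a sum of independent games is the XOR of the component values.
Combined value = 11 XOR 2 XOR 0 = 9.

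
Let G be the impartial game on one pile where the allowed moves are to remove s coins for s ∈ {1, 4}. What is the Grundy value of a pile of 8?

Compute g(0), g(1), … for moves {1, 4}:
k:     0  1  2  3  4  5  6  7  8
g(k):  0  1  0  1  2  0  1  0  1
So g(8) = 1.

1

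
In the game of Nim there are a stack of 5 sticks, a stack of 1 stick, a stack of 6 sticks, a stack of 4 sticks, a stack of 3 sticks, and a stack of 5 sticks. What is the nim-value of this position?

In binary:
  101  (5)
  001  (1)
  110  (6)
  100  (4)
  011  (3)
  101  (5)
  ---
  000  (0)

0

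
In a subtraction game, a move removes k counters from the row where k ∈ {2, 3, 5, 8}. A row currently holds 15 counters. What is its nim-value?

Grundy values for subtraction set {2, 3, 5, 8}:
k:     0  1  2  3  4  5  6  7  8  9 10 11 12 13 14 15
g(k):  0  0  1  1  2  2  3  0  4  1  3  0  4  1  2  2
So g(15) = 2.

2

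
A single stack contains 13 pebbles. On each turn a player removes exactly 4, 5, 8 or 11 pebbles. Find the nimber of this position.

3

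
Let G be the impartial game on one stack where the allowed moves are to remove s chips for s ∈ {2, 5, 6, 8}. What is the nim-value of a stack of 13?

1

Compute g(0), g(1), … for moves {2, 5, 6, 8}:
k:     0  1  2  3  4  5  6  7  8  9 10 11 12 13
g(k):  0  0  1  1  0  2  1  3  2  2  3  0  2  1
So g(13) = 1.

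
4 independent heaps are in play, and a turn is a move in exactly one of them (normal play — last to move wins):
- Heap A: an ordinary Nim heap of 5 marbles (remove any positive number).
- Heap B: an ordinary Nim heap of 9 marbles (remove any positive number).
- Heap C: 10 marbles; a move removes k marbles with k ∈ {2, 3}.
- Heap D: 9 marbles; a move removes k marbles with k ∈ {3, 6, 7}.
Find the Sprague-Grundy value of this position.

15

Heap A is a plain Nim heap of size 5, so its Grundy value is 5.
Heap B is a plain Nim heap of size 9, so its Grundy value is 9.
Grundy values for heap C (subtraction set {2, 3}):
g(0) = mex{} = 0
g(1) = mex{} = 0
g(2) = mex{0} = 1
g(3) = mex{0} = 1
g(4) = mex{0,1} = 2
g(5) = mex{1} = 0
g(6) = mex{1,2} = 0
g(7) = mex{0,2} = 1
g(8) = mex{0} = 1
g(9) = mex{0,1} = 2
g(10) = mex{1} = 0
So g(10) = 0.
Build the Grundy sequence for heap D with g(k) = mex{g(k−s) : s ∈ {3, 6, 7}, s ≤ k}:
g(0) = mex{} = 0
g(1) = mex{} = 0
g(2) = mex{} = 0
g(3) = mex{0} = 1
g(4) = mex{0} = 1
g(5) = mex{0} = 1
g(6) = mex{0,1} = 2
g(7) = mex{0,1} = 2
g(8) = mex{0,1} = 2
g(9) = mex{0,1,2} = 3
So g(9) = 3.
The value of a disjunctive sum is the nim-sum of the parts.
Combined value = 5 XOR 9 XOR 0 XOR 3 = 15.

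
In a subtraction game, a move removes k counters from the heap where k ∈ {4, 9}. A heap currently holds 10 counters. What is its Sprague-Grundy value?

2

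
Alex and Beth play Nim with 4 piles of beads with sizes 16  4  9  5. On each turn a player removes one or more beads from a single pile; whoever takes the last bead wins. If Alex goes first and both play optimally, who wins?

In binary:
  10000  (16)
  00100  (4)
  01001  (9)
  00101  (5)
  -----
  11000  (24)
The nim-sum is 24 ≠ 0, so this is an N-position: the player to move can win; Alex has a winning move.

Alex wins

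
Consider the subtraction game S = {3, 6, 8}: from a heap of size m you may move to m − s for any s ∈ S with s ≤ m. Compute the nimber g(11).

0

Grundy values for subtraction set {3, 6, 8}:
k:     0  1  2  3  4  5  6  7  8  9 10 11
g(k):  0  0  0  1  1  1  2  2  2  3  3  0
So g(11) = 0.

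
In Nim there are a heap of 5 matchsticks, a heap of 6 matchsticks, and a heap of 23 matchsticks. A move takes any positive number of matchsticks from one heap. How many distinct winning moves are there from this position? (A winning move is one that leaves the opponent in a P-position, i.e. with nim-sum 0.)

Compute the nim-sum pairwise:
5 ^ 6 = 3
3 ^ 23 = 20
The overall nim-sum is X = 20. A heap of size p has a winning move iff p XOR X < p (reduce it to p XOR X).
  5: 5 XOR 20 = 17 ≥ 5 — no move.
  6: 6 XOR 20 = 18 ≥ 6 — no move.
  23: 23 XOR 20 = 3 < 23 — winning move (to 3).
That gives 1 winning move.

1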